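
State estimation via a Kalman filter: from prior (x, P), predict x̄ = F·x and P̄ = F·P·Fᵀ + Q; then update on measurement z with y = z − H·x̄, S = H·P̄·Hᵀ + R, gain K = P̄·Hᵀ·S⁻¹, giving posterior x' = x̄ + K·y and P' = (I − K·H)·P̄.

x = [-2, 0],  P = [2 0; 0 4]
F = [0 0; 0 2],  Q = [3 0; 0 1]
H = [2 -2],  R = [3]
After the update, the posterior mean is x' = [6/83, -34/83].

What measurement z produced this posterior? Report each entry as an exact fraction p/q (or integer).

z = [1]

x̄ = F·x = [0, 0]
P̄ = F·P·Fᵀ + Q = [3 0; 0 17]
S = H·P̄·Hᵀ + R = [83]
K = P̄·Hᵀ·S⁻¹ = [6/83; -34/83]
x' − x̄ = [6/83, -34/83] = K·y
y = (KᵀK)⁻¹·Kᵀ·(x' − x̄) = [1]
z = y + H·x̄ = [1] + [0] = [1]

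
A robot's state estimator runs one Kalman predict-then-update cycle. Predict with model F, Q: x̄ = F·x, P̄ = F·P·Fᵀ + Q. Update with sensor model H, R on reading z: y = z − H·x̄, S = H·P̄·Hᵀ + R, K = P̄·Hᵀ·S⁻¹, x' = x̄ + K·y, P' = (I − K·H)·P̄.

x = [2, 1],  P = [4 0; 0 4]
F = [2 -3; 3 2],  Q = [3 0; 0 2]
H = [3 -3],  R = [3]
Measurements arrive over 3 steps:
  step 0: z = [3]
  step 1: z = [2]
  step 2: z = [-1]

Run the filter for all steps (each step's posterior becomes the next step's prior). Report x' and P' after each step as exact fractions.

step 0: x' = [206/41, 166/41], P' = [8965/328 4455/164; 4455/164 2241/82]
step 1: x' = [2252182/971743, 1612860/971743], P' = [3591139/971743 3535995/971743; 3535995/971743 3804656/971743]
step 2: x' = [721672786/417750355, 870915472/417750355], P' = [1478476669/417750355 1450425843/417750355; 1450425843/417750355 1561301221/417750355]

step 0: x̄ = F·x = [1, 8]
step 0: P̄ = F·P·Fᵀ + Q = [55 0; 0 54]
step 0: y = z − H·x̄ = [24]
step 0: S = H·P̄·Hᵀ + R = [984]
step 0: K = P̄·Hᵀ·S⁻¹ = [55/328; -27/164]
step 0: x' = x̄ + K·y = [206/41, 166/41]
step 0: P' = (I − K·H)·P̄ = [8965/328 4455/164; 4455/164 2241/82]
step 1: x̄ = F·x = [-86/41, 950/41]
step 1: P̄ = F·P·Fᵀ + Q = [1325/41 -5568/41; -5568/41 224117/328]
step 1: y = z − H·x̄ = [3190/41]
step 1: S = H·P̄·Hᵀ + R = [2915229/328]
step 1: K = P̄·Hᵀ·S⁻¹ = [55144/971743; -268661/971743]
step 1: x' = x̄ + K·y = [2252182/971743, 1612860/971743]
step 1: P' = (I − K·H)·P̄ = [3591139/971743 3535995/971743; 3535995/971743 3804656/971743]
step 2: x̄ = F·x = [-334216/971743, 9982266/971743]
step 2: P̄ = F·P·Fᵀ + Q = [9089749/971743 -18961077/971743; -18961077/971743 91914301/971743]
step 2: y = z − H·x̄ = [29977703/971743]
step 2: S = H·P̄·Hᵀ + R = [1253251065/971743]
step 2: K = P̄·Hᵀ·S⁻¹ = [28050826/417750355; -110875378/417750355]
step 2: x' = x̄ + K·y = [721672786/417750355, 870915472/417750355]
step 2: P' = (I − K·H)·P̄ = [1478476669/417750355 1450425843/417750355; 1450425843/417750355 1561301221/417750355]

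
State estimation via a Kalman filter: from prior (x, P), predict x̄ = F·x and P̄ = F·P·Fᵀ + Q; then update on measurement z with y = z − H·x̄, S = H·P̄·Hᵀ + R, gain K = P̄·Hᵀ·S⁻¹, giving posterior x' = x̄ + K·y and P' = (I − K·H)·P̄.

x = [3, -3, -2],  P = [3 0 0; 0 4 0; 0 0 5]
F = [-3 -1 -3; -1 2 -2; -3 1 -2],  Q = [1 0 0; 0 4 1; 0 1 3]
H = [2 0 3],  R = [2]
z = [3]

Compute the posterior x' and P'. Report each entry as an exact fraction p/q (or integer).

x̄ = F·x = [0, -5, -8]
P̄ = F·P·Fᵀ + Q = [77 31 53; 31 43 38; 53 38 54]
y = z − H·x̄ = [27]
S = H·P̄·Hᵀ + R = [1432]
K = P̄·Hᵀ·S⁻¹ = [313/1432; 22/179; 67/358]
x' = x̄ + K·y = [8451/1432, -301/179, -1055/358]
P' = (I − K·H)·P̄ = [12295/1432 -1337/179 -1997/358; -1337/179 3825/179 906/179; -1997/358 906/179 688/179]

x' = [8451/1432, -301/179, -1055/358]
P' = [12295/1432 -1337/179 -1997/358; -1337/179 3825/179 906/179; -1997/358 906/179 688/179]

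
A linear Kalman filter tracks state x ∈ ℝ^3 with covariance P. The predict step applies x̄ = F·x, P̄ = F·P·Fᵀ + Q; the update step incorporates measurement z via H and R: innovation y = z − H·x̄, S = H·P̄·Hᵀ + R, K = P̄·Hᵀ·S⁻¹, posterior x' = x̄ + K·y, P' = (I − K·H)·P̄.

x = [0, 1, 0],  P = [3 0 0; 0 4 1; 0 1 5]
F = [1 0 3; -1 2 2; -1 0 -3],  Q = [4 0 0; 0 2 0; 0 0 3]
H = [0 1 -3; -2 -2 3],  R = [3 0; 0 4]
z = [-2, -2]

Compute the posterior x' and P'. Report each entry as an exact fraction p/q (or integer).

x̄ = F·x = [0, 2, 0]
P̄ = F·P·Fᵀ + Q = [52 33 -48; 33 49 -33; -48 -33 51]
y = z − H·x̄ = [-4, 2]
S = H·P̄·Hᵀ + R = [709 -1208; -1208 2103]
K = P̄·Hᵀ·S⁻¹ = [-7081/31763 -8810/31763; -6460/31763 -7683/31763; -10638/31763 -1353/31763]
x' = x̄ + K·y = [10704/31763, 74000/31763, 39846/31763]
P' = (I − K·H)·P̄ = [138673/31763 -220863/31763 -66540/31763; -220863/31763 491838/31763 170406/31763; -66540/31763 170406/31763 67440/31763]

x' = [10704/31763, 74000/31763, 39846/31763]
P' = [138673/31763 -220863/31763 -66540/31763; -220863/31763 491838/31763 170406/31763; -66540/31763 170406/31763 67440/31763]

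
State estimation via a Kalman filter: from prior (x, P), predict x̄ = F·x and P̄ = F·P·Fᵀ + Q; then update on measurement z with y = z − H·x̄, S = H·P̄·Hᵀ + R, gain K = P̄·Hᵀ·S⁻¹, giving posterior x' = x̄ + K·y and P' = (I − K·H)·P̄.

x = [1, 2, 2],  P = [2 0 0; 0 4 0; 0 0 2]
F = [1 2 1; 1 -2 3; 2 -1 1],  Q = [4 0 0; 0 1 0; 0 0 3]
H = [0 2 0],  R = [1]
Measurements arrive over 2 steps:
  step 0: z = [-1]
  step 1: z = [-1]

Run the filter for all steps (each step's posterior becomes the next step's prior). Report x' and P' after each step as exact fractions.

step 0: x̄ = F·x = [7, 3, 2]
step 0: P̄ = F·P·Fᵀ + Q = [24 -8 -2; -8 37 18; -2 18 17]
step 0: y = z − H·x̄ = [-7]
step 0: S = H·P̄·Hᵀ + R = [149]
step 0: K = P̄·Hᵀ·S⁻¹ = [-16/149; 74/149; 36/149]
step 0: x' = x̄ + K·y = [1155/149, -71/149, 46/149]
step 0: P' = (I − K·H)·P̄ = [3320/149 -8/149 278/149; -8/149 37/149 18/149; 278/149 18/149 1237/149]
step 1: x̄ = F·x = [1059/149, 1435/149, 2427/149]
step 1: P̄ = F·P·Fᵀ + Q = [5897/149 8067/149 8631/149; 8067/149 16234/149 12321/149; 8631/149 12321/149 16109/149]
step 1: y = z − H·x̄ = [-3019/149]
step 1: S = H·P̄·Hᵀ + R = [65085/149]
step 1: K = P̄·Hᵀ·S⁻¹ = [5378/21695; 32468/65085; 8214/21695]
step 1: x' = x̄ + K·y = [45227/21695, -31033/65085, 186951/21695]
step 1: P' = (I − K·H)·P̄ = [276287/21695 2689/21695 367281/21695; 2689/21695 16234/65085 4107/21695; 367281/21695 4107/21695 987083/21695]

step 0: x' = [1155/149, -71/149, 46/149], P' = [3320/149 -8/149 278/149; -8/149 37/149 18/149; 278/149 18/149 1237/149]
step 1: x' = [45227/21695, -31033/65085, 186951/21695], P' = [276287/21695 2689/21695 367281/21695; 2689/21695 16234/65085 4107/21695; 367281/21695 4107/21695 987083/21695]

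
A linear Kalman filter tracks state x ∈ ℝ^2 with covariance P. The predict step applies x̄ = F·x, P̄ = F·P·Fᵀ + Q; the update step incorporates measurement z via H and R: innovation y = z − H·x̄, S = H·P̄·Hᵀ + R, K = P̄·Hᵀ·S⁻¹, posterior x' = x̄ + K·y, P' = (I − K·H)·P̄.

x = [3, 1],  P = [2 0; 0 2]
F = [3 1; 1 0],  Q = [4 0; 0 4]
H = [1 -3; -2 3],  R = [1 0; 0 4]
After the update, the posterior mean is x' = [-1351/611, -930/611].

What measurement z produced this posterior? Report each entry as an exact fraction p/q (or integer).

z = [3, 2]

x̄ = F·x = [10, 3]
P̄ = F·P·Fᵀ + Q = [24 6; 6 6]
S = H·P̄·Hᵀ + R = [43 -48; -48 82]
K = P̄·Hᵀ·S⁻¹ = [-474/611 -501/611; -348/611 -159/611]
x' − x̄ = [-7461/611, -2763/611] = K·y
y = (KᵀK)⁻¹·Kᵀ·(x' − x̄) = [2, 13]
z = y + H·x̄ = [2, 13] + [1, -11] = [3, 2]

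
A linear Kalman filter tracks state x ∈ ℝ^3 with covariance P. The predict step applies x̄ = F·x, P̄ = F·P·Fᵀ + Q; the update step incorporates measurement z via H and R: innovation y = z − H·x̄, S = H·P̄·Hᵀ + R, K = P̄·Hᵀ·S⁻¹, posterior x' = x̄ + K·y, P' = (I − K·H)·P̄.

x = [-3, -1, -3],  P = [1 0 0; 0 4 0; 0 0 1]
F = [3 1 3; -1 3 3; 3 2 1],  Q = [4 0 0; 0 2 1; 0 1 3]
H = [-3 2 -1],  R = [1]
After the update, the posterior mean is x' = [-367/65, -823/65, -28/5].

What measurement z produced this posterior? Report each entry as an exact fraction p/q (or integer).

z = [-3]

x̄ = F·x = [-19, -9, -14]
P̄ = F·P·Fᵀ + Q = [26 18 20; 18 48 25; 20 25 29]
S = H·P̄·Hᵀ + R = [260]
K = P̄·Hᵀ·S⁻¹ = [-31/130; 17/260; -3/20]
x' − x̄ = [868/65, -238/65, 42/5] = K·y
y = (KᵀK)⁻¹·Kᵀ·(x' − x̄) = [-56]
z = y + H·x̄ = [-56] + [53] = [-3]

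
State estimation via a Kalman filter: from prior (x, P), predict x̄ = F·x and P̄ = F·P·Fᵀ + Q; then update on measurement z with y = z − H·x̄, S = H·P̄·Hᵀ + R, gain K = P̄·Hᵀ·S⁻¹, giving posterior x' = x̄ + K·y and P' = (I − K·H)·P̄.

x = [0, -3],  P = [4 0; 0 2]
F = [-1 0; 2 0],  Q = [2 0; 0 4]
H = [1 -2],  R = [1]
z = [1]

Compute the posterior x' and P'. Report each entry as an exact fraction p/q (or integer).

x' = [22/119, -48/119]
P' = [230/119 104/119; 104/119 76/119]

x̄ = F·x = [0, 0]
P̄ = F·P·Fᵀ + Q = [6 -8; -8 20]
y = z − H·x̄ = [1]
S = H·P̄·Hᵀ + R = [119]
K = P̄·Hᵀ·S⁻¹ = [22/119; -48/119]
x' = x̄ + K·y = [22/119, -48/119]
P' = (I − K·H)·P̄ = [230/119 104/119; 104/119 76/119]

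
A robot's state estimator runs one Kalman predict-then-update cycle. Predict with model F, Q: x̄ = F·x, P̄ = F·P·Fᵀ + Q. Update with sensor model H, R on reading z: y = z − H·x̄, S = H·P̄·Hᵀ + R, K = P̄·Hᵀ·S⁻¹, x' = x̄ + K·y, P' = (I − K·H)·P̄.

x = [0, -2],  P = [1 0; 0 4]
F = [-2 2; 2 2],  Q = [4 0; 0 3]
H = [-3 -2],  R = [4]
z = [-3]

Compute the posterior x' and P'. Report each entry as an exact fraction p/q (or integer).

x' = [16/19, 31/228]
P' = [72/19 -100/19; -100/19 941/114]

x̄ = F·x = [-4, -4]
P̄ = F·P·Fᵀ + Q = [24 12; 12 23]
y = z − H·x̄ = [-23]
S = H·P̄·Hᵀ + R = [456]
K = P̄·Hᵀ·S⁻¹ = [-4/19; -41/228]
x' = x̄ + K·y = [16/19, 31/228]
P' = (I − K·H)·P̄ = [72/19 -100/19; -100/19 941/114]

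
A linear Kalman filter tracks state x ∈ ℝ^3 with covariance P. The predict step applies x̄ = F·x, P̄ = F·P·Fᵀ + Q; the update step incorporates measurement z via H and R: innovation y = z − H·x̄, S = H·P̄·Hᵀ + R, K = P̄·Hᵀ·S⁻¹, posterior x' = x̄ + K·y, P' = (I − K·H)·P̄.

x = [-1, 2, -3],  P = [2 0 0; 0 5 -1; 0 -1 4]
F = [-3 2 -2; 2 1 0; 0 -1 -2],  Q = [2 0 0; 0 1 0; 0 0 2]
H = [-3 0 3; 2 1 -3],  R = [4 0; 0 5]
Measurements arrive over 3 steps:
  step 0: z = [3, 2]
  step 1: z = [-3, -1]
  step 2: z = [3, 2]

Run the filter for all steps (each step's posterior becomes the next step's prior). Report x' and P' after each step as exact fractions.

step 0: x' = [289/820, 4371/1312, 871/820], P' = [3793/410 3071/656 3467/410; 3071/656 40053/5248 3301/656; 3467/410 3301/656 3313/410]
step 1: x' = [101947865/47077342, -572859489/376618736, 54723543/47077342], P' = [88509050/23538671 -57074139/47077342 68582466/23538671; -57074139/47077342 10695077663/4142806096 -390751909/517850762; 68582466/23538671 -390751909/517850762 649047970/258925381]
step 2: x' = [-40425015399629/16841921406025, 7189052187412/3368384281205, -23760606347656/16841921406025], P' = [59678285744086/16841921406025 -6471625280001/6736768562410 46212055656654/16841921406025; -6471625280001/6736768562410 12460090816561/5389414849928 -3753396275729/6736768562410; 46212055656654/16841921406025 -3753396275729/6736768562410 39978653714506/16841921406025]

step 0: x̄ = F·x = [13, 0, 4]
step 0: P̄ = F·P·Fᵀ + Q = [64 0 8; 0 14 -3; 8 -3 19]
step 0: y = z − H·x̄ = [30, -12]
step 0: S = H·P̄·Hᵀ + R = [607 -444; -444 368]
step 0: K = P̄·Hᵀ·S⁻¹ = [-489/820 -1433/3280; 345/1312 1993/5248; -231/820 -1507/3280]
step 0: x' = x̄ + K·y = [289/820, 4371/1312, 871/820]
step 0: P' = (I − K·H)·P̄ = [3793/410 3071/656 3467/410; 3071/656 40053/5248 3301/656; 3467/410 3301/656 3313/410]
step 1: x̄ = F·x = [11419/3280, 26479/6560, -35791/6560]
step 1: P̄ = F·P·Fᵀ + Q = [1004673/6560 -1042387/13120 941683/13120; -1042387/13120 1688873/26240 -1597577/26240; 941683/13120 -1597577/26240 1629033/26240]
step 1: y = z − H·x̄ = [156207/6560, -23261/820]
step 1: S = H·P̄·Hᵀ + R = [17033897/26240 -1132671/3280; -1132671/3280 175033/410]
step 1: K = P̄·Hᵀ·S⁻¹ = [-14944938/23538671 -22906547/47077342; 177797715/517850762 2005615003/4142806096; -79019367/258925381 -253482245/517850762]
step 1: x' = x̄ + K·y = [101947865/47077342, -572859489/376618736, 54723543/47077342]
step 1: P' = (I − K·H)·P̄ = [88509050/23538671 -57074139/47077342 68582466/23538671; -57074139/47077342 10695077663/4142806096 -390751909/517850762; 68582466/23538671 -390751909/517850762 649047970/258925381]
step 2: x̄ = F·x = [-2234022213/188309368, 1058306351/376618736, -302717199/376618736]
step 2: P̄ = F·P·Fᵀ + Q = [115731977319/1035701524 -59563975613/2071403048 41878228349/2071403048; -59563975613/2071403048 57058158031/4142806096 -42680054719/4142806096; 41878228349/2071403048 -42680054719/4142806096 48015698847/4142806096]
step 2: y = z − H·x̄ = [-11366125473/376618736, 965358547/47077342]
step 2: S = H·P̄·Hᵀ + R = [3107447476927/4142806096 -215502275661/517850762; -215502275661/517850762 71007259892/258925381]
step 2: K = P̄·Hᵀ·S⁻¹ = [-10099672565574/16841921406025 -14183463472717/33683842812050; 1019335876602/3368384281205 11113641430309/26947074249640; -4675051456611/16841921406025 -14758136207813/33683842812050]
step 2: x' = x̄ + K·y = [-40425015399629/16841921406025, 7189052187412/3368384281205, -23760606347656/16841921406025]
step 2: P' = (I − K·H)·P̄ = [59678285744086/16841921406025 -6471625280001/6736768562410 46212055656654/16841921406025; -6471625280001/6736768562410 12460090816561/5389414849928 -3753396275729/6736768562410; 46212055656654/16841921406025 -3753396275729/6736768562410 39978653714506/16841921406025]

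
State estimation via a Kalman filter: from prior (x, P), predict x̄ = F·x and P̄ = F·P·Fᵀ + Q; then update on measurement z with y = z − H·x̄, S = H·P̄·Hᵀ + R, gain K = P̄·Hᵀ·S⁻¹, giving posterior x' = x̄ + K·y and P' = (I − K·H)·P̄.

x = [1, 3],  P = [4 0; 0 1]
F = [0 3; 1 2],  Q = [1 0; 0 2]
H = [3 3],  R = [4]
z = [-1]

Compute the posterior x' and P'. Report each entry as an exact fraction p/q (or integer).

x̄ = F·x = [9, 7]
P̄ = F·P·Fᵀ + Q = [10 6; 6 10]
y = z − H·x̄ = [-49]
S = H·P̄·Hᵀ + R = [292]
K = P̄·Hᵀ·S⁻¹ = [12/73; 12/73]
x' = x̄ + K·y = [69/73, -77/73]
P' = (I − K·H)·P̄ = [154/73 -138/73; -138/73 154/73]

x' = [69/73, -77/73]
P' = [154/73 -138/73; -138/73 154/73]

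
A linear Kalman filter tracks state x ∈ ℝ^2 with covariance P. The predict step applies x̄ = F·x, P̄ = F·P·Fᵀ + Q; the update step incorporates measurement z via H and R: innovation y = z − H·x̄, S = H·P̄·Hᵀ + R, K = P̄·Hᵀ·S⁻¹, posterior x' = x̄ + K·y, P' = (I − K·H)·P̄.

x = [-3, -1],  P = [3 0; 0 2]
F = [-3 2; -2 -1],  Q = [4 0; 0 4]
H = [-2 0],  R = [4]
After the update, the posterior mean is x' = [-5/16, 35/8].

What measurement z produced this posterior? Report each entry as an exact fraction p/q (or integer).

x̄ = F·x = [7, 7]
P̄ = F·P·Fᵀ + Q = [39 14; 14 18]
S = H·P̄·Hᵀ + R = [160]
K = P̄·Hᵀ·S⁻¹ = [-39/80; -7/40]
x' − x̄ = [-117/16, -21/8] = K·y
y = (KᵀK)⁻¹·Kᵀ·(x' − x̄) = [15]
z = y + H·x̄ = [15] + [-14] = [1]

z = [1]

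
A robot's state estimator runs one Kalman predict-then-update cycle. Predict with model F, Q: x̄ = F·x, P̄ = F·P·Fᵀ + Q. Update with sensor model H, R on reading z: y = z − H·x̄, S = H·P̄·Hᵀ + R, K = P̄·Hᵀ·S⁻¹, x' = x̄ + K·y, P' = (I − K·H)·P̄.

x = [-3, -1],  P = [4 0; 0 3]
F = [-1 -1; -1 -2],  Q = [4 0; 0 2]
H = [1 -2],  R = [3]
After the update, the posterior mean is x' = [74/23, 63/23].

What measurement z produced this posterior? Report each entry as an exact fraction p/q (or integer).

x̄ = F·x = [4, 5]
P̄ = F·P·Fᵀ + Q = [11 10; 10 18]
S = H·P̄·Hᵀ + R = [46]
K = P̄·Hᵀ·S⁻¹ = [-9/46; -13/23]
x' − x̄ = [-18/23, -52/23] = K·y
y = (KᵀK)⁻¹·Kᵀ·(x' − x̄) = [4]
z = y + H·x̄ = [4] + [-6] = [-2]

z = [-2]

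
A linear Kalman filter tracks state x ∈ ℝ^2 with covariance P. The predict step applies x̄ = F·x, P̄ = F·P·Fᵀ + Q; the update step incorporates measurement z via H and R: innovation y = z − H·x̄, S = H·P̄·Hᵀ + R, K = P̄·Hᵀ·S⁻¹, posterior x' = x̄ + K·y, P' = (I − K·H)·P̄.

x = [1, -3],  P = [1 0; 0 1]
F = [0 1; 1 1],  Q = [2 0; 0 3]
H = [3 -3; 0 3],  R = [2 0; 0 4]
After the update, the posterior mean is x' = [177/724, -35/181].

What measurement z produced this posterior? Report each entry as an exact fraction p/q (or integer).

z = [2, 1]

x̄ = F·x = [-3, -2]
P̄ = F·P·Fᵀ + Q = [3 1; 1 5]
S = H·P̄·Hᵀ + R = [56 -36; -36 49]
K = P̄·Hᵀ·S⁻¹ = [201/724 48/181; -6/181 51/181]
x' − x̄ = [2349/724, 327/181] = K·y
y = (KᵀK)⁻¹·Kᵀ·(x' − x̄) = [5, 7]
z = y + H·x̄ = [5, 7] + [-3, -6] = [2, 1]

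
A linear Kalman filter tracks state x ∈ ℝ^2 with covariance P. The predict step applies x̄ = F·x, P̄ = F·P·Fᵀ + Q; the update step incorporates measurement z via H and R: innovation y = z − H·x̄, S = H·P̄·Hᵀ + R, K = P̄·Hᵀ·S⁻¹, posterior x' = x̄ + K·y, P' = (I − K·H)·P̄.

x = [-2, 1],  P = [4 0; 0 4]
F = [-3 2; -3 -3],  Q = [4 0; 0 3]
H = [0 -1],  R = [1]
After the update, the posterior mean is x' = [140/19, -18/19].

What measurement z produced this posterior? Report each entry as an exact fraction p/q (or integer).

x̄ = F·x = [8, 3]
P̄ = F·P·Fᵀ + Q = [56 12; 12 75]
S = H·P̄·Hᵀ + R = [76]
K = P̄·Hᵀ·S⁻¹ = [-3/19; -75/76]
x' − x̄ = [-12/19, -75/19] = K·y
y = (KᵀK)⁻¹·Kᵀ·(x' − x̄) = [4]
z = y + H·x̄ = [4] + [-3] = [1]

z = [1]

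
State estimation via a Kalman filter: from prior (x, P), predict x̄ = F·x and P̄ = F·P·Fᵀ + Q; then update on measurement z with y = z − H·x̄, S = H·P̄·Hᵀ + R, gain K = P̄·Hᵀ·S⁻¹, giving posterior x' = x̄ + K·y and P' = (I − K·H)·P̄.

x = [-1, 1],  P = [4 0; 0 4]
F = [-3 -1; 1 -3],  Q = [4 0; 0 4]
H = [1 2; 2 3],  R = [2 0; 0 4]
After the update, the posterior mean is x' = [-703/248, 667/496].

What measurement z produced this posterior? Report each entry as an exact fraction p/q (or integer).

x̄ = F·x = [2, -4]
P̄ = F·P·Fᵀ + Q = [44 0; 0 44]
S = H·P̄·Hᵀ + R = [222 352; 352 576]
K = P̄·Hᵀ·S⁻¹ = [-44/31 253/248; 33/31 -209/496]
x' − x̄ = [-1199/248, 2651/496] = K·y
y = (KᵀK)⁻¹·Kᵀ·(x' − x̄) = [7, 5]
z = y + H·x̄ = [7, 5] + [-6, -8] = [1, -3]

z = [1, -3]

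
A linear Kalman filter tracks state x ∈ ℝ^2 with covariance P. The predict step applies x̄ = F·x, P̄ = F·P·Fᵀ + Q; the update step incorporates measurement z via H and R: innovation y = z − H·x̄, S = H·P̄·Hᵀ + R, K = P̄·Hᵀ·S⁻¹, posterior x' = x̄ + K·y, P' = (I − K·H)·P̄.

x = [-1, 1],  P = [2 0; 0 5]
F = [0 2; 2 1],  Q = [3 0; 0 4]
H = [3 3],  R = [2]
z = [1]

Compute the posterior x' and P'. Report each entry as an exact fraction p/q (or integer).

x' = [443/271, -352/271]
P' = [2665/542 -2599/542; -2599/542 2653/542]

x̄ = F·x = [2, -1]
P̄ = F·P·Fᵀ + Q = [23 10; 10 17]
y = z − H·x̄ = [-2]
S = H·P̄·Hᵀ + R = [542]
K = P̄·Hᵀ·S⁻¹ = [99/542; 81/542]
x' = x̄ + K·y = [443/271, -352/271]
P' = (I − K·H)·P̄ = [2665/542 -2599/542; -2599/542 2653/542]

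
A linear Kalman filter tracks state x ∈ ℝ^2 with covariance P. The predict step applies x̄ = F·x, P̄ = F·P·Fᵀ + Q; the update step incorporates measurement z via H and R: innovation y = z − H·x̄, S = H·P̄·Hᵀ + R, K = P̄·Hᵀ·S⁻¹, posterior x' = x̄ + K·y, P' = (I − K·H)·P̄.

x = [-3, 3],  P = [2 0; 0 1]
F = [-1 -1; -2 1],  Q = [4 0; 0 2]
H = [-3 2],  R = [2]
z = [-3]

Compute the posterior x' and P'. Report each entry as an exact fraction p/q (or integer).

x̄ = F·x = [0, 9]
P̄ = F·P·Fᵀ + Q = [7 3; 3 11]
y = z − H·x̄ = [-21]
S = H·P̄·Hᵀ + R = [73]
K = P̄·Hᵀ·S⁻¹ = [-15/73; 13/73]
x' = x̄ + K·y = [315/73, 384/73]
P' = (I − K·H)·P̄ = [286/73 414/73; 414/73 634/73]

x' = [315/73, 384/73]
P' = [286/73 414/73; 414/73 634/73]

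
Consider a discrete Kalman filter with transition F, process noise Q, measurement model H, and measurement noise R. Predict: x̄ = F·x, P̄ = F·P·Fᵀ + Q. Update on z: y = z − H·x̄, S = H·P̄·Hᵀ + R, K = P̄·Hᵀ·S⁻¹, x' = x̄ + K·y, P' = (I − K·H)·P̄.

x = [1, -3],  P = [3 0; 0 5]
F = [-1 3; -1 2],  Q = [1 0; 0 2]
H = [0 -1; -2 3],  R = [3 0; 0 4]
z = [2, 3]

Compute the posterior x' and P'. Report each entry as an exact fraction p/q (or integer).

x̄ = F·x = [-10, -7]
P̄ = F·P·Fᵀ + Q = [49 33; 33 25]
y = z − H·x̄ = [-5, 4]
S = H·P̄·Hᵀ + R = [28 -9; -9 29]
K = P̄·Hᵀ·S⁻¹ = [-948/731 -269/731; -644/731 27/731]
x' = x̄ + K·y = [-3646/731, -1789/731]
P' = (I − K·H)·P̄ = [4804/731 2844/731; 2844/731 1932/731]

x' = [-3646/731, -1789/731]
P' = [4804/731 2844/731; 2844/731 1932/731]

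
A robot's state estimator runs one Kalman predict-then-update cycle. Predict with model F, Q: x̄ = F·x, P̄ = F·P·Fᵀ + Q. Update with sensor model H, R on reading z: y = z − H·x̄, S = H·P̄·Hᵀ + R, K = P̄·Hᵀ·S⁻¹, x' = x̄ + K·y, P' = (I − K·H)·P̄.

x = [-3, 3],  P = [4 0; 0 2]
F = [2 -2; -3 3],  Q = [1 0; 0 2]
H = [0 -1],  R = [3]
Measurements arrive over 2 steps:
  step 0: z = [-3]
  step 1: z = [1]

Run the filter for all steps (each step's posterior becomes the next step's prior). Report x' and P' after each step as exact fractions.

step 0: x̄ = F·x = [-12, 18]
step 0: P̄ = F·P·Fᵀ + Q = [25 -36; -36 56]
step 0: y = z − H·x̄ = [15]
step 0: S = H·P̄·Hᵀ + R = [59]
step 0: K = P̄·Hᵀ·S⁻¹ = [36/59; -56/59]
step 0: x' = x̄ + K·y = [-168/59, 222/59]
step 0: P' = (I − K·H)·P̄ = [179/59 -108/59; -108/59 168/59]
step 1: x̄ = F·x = [-780/59, 1170/59]
step 1: P̄ = F·P·Fᵀ + Q = [2311/59 -3378/59; -3378/59 5185/59]
step 1: y = z − H·x̄ = [1229/59]
step 1: S = H·P̄·Hᵀ + R = [5362/59]
step 1: K = P̄·Hᵀ·S⁻¹ = [1689/2681; -5185/5362]
step 1: x' = x̄ + K·y = [-261/2681, -1675/5362]
step 1: P' = (I − K·H)·P̄ = [8311/2681 -5067/2681; -5067/2681 15555/5362]

step 0: x' = [-168/59, 222/59], P' = [179/59 -108/59; -108/59 168/59]
step 1: x' = [-261/2681, -1675/5362], P' = [8311/2681 -5067/2681; -5067/2681 15555/5362]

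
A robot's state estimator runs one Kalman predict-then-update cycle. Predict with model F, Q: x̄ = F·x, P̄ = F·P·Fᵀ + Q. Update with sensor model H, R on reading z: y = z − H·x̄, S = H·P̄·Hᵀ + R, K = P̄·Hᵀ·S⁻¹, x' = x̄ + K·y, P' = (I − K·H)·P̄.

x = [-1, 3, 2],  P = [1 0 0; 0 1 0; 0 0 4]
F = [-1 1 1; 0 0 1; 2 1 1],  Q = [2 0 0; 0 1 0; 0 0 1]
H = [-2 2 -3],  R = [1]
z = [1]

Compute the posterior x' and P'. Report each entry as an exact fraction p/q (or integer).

x' = [32/11, 2/11, -23/11]
P' = [503/99 226/99 -179/99; 226/99 395/99 116/99; -179/99 116/99 206/99]

x̄ = F·x = [6, 2, 3]
P̄ = F·P·Fᵀ + Q = [8 4 3; 4 5 4; 3 4 10]
y = z − H·x̄ = [18]
S = H·P̄·Hᵀ + R = [99]
K = P̄·Hᵀ·S⁻¹ = [-17/99; -10/99; -28/99]
x' = x̄ + K·y = [32/11, 2/11, -23/11]
P' = (I − K·H)·P̄ = [503/99 226/99 -179/99; 226/99 395/99 116/99; -179/99 116/99 206/99]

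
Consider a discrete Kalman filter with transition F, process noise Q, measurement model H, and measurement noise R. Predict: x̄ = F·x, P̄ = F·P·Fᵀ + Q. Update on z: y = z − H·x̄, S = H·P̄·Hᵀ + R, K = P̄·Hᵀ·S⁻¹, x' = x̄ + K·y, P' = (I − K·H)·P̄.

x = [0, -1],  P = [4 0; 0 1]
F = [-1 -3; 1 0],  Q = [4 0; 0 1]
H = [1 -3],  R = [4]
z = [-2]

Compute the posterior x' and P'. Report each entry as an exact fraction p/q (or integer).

x̄ = F·x = [3, 0]
P̄ = F·P·Fᵀ + Q = [17 -4; -4 5]
y = z − H·x̄ = [-5]
S = H·P̄·Hᵀ + R = [90]
K = P̄·Hᵀ·S⁻¹ = [29/90; -19/90]
x' = x̄ + K·y = [25/18, 19/18]
P' = (I − K·H)·P̄ = [689/90 191/90; 191/90 89/90]

x' = [25/18, 19/18]
P' = [689/90 191/90; 191/90 89/90]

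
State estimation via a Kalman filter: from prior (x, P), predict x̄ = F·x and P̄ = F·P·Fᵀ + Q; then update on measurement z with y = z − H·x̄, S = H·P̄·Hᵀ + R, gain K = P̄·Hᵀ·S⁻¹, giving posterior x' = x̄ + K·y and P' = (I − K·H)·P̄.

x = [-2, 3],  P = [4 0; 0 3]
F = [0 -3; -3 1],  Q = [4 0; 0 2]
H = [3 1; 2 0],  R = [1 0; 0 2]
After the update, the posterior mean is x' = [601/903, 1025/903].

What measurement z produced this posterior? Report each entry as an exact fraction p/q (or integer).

z = [3, 2]

x̄ = F·x = [-9, 9]
P̄ = F·P·Fᵀ + Q = [31 -9; -9 41]
S = H·P̄·Hᵀ + R = [267 168; 168 126]
K = P̄·Hᵀ·S⁻¹ = [4/129 407/903; 38/43 -1193/903]
x' − x̄ = [8728/903, -7102/903] = K·y
y = (KᵀK)⁻¹·Kᵀ·(x' − x̄) = [21, 20]
z = y + H·x̄ = [21, 20] + [-18, -18] = [3, 2]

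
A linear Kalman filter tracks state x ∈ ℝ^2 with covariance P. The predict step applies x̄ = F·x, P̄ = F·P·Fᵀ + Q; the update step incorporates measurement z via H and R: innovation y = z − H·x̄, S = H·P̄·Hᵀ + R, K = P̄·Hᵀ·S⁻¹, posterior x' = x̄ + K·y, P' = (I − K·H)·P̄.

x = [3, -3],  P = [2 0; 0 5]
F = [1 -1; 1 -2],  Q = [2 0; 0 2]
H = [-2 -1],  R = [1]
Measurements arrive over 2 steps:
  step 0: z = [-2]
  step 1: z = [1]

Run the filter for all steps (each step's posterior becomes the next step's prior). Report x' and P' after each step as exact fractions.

step 0: x̄ = F·x = [6, 9]
step 0: P̄ = F·P·Fᵀ + Q = [9 12; 12 24]
step 0: y = z − H·x̄ = [19]
step 0: S = H·P̄·Hᵀ + R = [109]
step 0: K = P̄·Hᵀ·S⁻¹ = [-30/109; -48/109]
step 0: x' = x̄ + K·y = [84/109, 69/109]
step 0: P' = (I − K·H)·P̄ = [81/109 -132/109; -132/109 312/109]
step 1: x̄ = F·x = [15/109, -54/109]
step 1: P̄ = F·P·Fᵀ + Q = [875/109 1101/109; 1101/109 2075/109]
step 1: y = z − H·x̄ = [85/109]
step 1: S = H·P̄·Hᵀ + R = [10088/109]
step 1: K = P̄·Hᵀ·S⁻¹ = [-2851/10088; -329/776]
step 1: x' = x̄ + K·y = [-835/10088, -641/776]
step 1: P' = (I − K·H)·P̄ = [6411/10088 -767/776; -767/776 1863/776]

step 0: x' = [84/109, 69/109], P' = [81/109 -132/109; -132/109 312/109]
step 1: x' = [-835/10088, -641/776], P' = [6411/10088 -767/776; -767/776 1863/776]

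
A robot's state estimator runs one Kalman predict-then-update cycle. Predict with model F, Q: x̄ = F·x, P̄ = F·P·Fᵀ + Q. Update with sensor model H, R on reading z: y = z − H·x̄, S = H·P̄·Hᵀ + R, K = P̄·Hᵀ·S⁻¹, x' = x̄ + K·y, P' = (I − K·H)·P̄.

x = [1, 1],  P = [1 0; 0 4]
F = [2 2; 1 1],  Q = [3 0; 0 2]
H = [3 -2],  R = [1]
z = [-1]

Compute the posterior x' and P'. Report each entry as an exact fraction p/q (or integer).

x' = [23/116, 22/29]
P' = [267/116 94/29; 94/29 139/29]

x̄ = F·x = [4, 2]
P̄ = F·P·Fᵀ + Q = [23 10; 10 7]
y = z − H·x̄ = [-9]
S = H·P̄·Hᵀ + R = [116]
K = P̄·Hᵀ·S⁻¹ = [49/116; 4/29]
x' = x̄ + K·y = [23/116, 22/29]
P' = (I − K·H)·P̄ = [267/116 94/29; 94/29 139/29]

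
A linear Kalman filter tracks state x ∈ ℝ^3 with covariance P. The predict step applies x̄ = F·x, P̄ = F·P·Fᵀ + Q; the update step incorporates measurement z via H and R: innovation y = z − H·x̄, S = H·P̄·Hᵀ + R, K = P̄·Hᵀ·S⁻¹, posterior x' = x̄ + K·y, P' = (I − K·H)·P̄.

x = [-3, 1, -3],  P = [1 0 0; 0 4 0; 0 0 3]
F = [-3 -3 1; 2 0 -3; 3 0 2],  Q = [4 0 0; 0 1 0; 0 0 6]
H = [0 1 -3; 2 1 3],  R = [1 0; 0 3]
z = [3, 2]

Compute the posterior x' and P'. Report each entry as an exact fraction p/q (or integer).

x' = [67563/8705, -46067/8705, -34074/12187]
P' = [163436/8705 -156619/8705 -10593/1741; -156619/8705 158336/8705 10422/1741; -10593/1741 10422/1741 25353/12187]

x̄ = F·x = [3, 3, -15]
P̄ = F·P·Fᵀ + Q = [52 -15 -3; -15 32 -12; -3 -12 27]
y = z − H·x̄ = [-45, 38]
S = H·P̄·Hᵀ + R = [348 -223; -223 318]
K = P̄·Hᵀ·S⁻¹ = [2276/8705 3786/8705; 2006/8705 476/8705; -3105/12187 237/12187]
x' = x̄ + K·y = [67563/8705, -46067/8705, -34074/12187]
P' = (I − K·H)·P̄ = [163436/8705 -156619/8705 -10593/1741; -156619/8705 158336/8705 10422/1741; -10593/1741 10422/1741 25353/12187]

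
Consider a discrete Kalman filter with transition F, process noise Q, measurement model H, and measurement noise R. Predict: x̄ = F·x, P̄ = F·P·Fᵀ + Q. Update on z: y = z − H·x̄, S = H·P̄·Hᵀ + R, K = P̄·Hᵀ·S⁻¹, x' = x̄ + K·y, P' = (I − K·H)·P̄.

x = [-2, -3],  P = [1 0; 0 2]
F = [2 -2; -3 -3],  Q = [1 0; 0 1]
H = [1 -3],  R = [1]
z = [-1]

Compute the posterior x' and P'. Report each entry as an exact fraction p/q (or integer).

x̄ = F·x = [2, 15]
P̄ = F·P·Fᵀ + Q = [13 6; 6 28]
y = z − H·x̄ = [42]
S = H·P̄·Hᵀ + R = [230]
K = P̄·Hᵀ·S⁻¹ = [-1/46; -39/115]
x' = x̄ + K·y = [25/23, 87/115]
P' = (I − K·H)·P̄ = [593/46 99/23; 99/23 178/115]

x' = [25/23, 87/115]
P' = [593/46 99/23; 99/23 178/115]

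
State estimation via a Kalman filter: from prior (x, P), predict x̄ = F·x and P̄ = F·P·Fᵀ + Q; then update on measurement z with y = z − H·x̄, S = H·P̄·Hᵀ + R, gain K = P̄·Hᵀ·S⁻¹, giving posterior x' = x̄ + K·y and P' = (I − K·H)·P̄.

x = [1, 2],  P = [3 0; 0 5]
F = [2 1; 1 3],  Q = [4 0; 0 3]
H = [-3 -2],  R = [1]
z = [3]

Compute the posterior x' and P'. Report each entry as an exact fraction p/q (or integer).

x̄ = F·x = [4, 7]
P̄ = F·P·Fᵀ + Q = [21 21; 21 51]
y = z − H·x̄ = [29]
S = H·P̄·Hᵀ + R = [646]
K = P̄·Hᵀ·S⁻¹ = [-105/646; -165/646]
x' = x̄ + K·y = [-461/646, -263/646]
P' = (I − K·H)·P̄ = [2541/646 -3759/646; -3759/646 5721/646]

x' = [-461/646, -263/646]
P' = [2541/646 -3759/646; -3759/646 5721/646]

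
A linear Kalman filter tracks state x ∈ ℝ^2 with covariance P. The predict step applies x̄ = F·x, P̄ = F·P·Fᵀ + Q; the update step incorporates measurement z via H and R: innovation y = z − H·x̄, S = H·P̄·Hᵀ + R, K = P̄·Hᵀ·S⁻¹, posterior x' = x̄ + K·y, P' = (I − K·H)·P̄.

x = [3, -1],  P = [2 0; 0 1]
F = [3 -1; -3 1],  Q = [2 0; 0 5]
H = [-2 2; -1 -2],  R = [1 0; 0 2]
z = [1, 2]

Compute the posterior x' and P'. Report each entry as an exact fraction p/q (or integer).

x' = [-4774/5855, -472/1171]
P' = [1758/5855 164/1171; 164/1171 267/1171]

x̄ = F·x = [10, -10]
P̄ = F·P·Fᵀ + Q = [21 -19; -19 24]
y = z − H·x̄ = [41, -8]
S = H·P̄·Hᵀ + R = [333 -92; -92 43]
K = P̄·Hᵀ·S⁻¹ = [-1876/5855 -1699/5855; 206/1171 -349/1171]
x' = x̄ + K·y = [-4774/5855, -472/1171]
P' = (I − K·H)·P̄ = [1758/5855 164/1171; 164/1171 267/1171]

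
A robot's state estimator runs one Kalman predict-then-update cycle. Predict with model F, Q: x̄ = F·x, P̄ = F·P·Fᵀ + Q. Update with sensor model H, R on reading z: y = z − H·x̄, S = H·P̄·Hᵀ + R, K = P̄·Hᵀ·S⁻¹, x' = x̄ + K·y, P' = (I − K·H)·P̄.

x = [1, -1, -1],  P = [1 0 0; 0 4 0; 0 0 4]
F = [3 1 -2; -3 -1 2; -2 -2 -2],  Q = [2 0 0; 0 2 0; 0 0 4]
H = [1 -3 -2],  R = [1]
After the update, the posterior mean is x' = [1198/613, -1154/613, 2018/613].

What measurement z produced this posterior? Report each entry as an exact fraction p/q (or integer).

z = [1]

x̄ = F·x = [4, -4, 2]
P̄ = F·P·Fᵀ + Q = [31 -29 2; -29 31 -2; 2 -2 40]
S = H·P̄·Hᵀ + R = [613]
K = P̄·Hᵀ·S⁻¹ = [114/613; -118/613; -72/613]
x' − x̄ = [-1254/613, 1298/613, 792/613] = K·y
y = (KᵀK)⁻¹·Kᵀ·(x' − x̄) = [-11]
z = y + H·x̄ = [-11] + [12] = [1]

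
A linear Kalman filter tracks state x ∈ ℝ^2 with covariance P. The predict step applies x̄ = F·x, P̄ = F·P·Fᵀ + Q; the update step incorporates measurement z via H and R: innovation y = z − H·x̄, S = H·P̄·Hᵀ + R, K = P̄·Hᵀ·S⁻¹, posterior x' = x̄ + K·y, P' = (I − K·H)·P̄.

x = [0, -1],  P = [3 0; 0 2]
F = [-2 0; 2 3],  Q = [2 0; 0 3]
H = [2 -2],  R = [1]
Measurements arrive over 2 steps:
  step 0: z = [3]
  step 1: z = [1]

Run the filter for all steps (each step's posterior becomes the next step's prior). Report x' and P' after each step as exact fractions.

step 0: x' = [-52/95, -39/19], P' = [1286/285 84/19; 84/19 87/19]
step 1: x' = [-297628/256229, -427979/256229], P' = [376146/256229 357728/256229; 357728/256229 403296/256229]

step 0: x̄ = F·x = [0, -3]
step 0: P̄ = F·P·Fᵀ + Q = [14 -12; -12 33]
step 0: y = z − H·x̄ = [-3]
step 0: S = H·P̄·Hᵀ + R = [285]
step 0: K = P̄·Hᵀ·S⁻¹ = [52/285; -6/19]
step 0: x' = x̄ + K·y = [-52/95, -39/19]
step 0: P' = (I − K·H)·P̄ = [1286/285 84/19; 84/19 87/19]
step 1: x̄ = F·x = [104/95, -689/95]
step 1: P̄ = F·P·Fᵀ + Q = [5714/285 -12704/285; -12704/285 32864/285]
step 1: y = z − H·x̄ = [-1491/95]
step 1: S = H·P̄·Hᵀ + R = [256229/285]
step 1: K = P̄·Hᵀ·S⁻¹ = [36836/256229; -91136/256229]
step 1: x' = x̄ + K·y = [-297628/256229, -427979/256229]
step 1: P' = (I − K·H)·P̄ = [376146/256229 357728/256229; 357728/256229 403296/256229]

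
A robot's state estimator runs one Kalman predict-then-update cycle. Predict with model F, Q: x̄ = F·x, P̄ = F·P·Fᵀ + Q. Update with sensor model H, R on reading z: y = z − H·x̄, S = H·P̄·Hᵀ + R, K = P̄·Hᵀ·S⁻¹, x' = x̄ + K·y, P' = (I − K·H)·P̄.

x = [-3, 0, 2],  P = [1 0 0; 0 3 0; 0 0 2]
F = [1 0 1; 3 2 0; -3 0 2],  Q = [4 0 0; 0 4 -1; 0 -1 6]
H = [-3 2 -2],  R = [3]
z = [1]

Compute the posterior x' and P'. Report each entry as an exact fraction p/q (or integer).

x' = [-514/157, -132/157, 592/157]
P' = [1909/314 1979/314 -859/314; 1979/314 4129/314 1069/314; -859/314 1069/314 2461/314]

x̄ = F·x = [-1, -9, 13]
P̄ = F·P·Fᵀ + Q = [7 3 1; 3 25 -10; 1 -10 23]
y = z − H·x̄ = [42]
S = H·P̄·Hᵀ + R = [314]
K = P̄·Hᵀ·S⁻¹ = [-17/314; 61/314; -69/314]
x' = x̄ + K·y = [-514/157, -132/157, 592/157]
P' = (I − K·H)·P̄ = [1909/314 1979/314 -859/314; 1979/314 4129/314 1069/314; -859/314 1069/314 2461/314]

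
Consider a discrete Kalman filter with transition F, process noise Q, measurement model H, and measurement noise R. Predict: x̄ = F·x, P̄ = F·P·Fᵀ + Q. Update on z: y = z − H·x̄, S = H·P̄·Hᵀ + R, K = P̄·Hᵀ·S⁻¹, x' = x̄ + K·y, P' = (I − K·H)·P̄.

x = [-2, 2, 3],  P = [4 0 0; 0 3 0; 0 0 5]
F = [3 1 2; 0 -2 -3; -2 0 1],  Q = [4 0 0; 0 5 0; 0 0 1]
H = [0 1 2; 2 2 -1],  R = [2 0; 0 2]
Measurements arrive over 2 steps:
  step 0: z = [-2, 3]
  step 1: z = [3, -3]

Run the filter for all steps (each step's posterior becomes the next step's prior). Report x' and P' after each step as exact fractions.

step 0: x̄ = F·x = [2, -13, 7]
step 0: P̄ = F·P·Fᵀ + Q = [63 -36 -14; -36 62 -15; -14 -15 22]
step 0: y = z − H·x̄ = [-3, 32]
step 0: S = H·P̄·Hᵀ + R = [92 -93; -93 352]
step 0: K = P̄·Hᵀ·S⁻¹ = [-16204/23735 304/23735; 3499/4747 1828/4747; 2768/23735 -4663/23735]
step 0: x' = x̄ + K·y = [21162/4747, -13712/4747, 1725/4747]
step 0: P' = (I − K·H)·P̄ = [437577/23735 -71260/4747 161946/23735; -71260/4747 59870/4747 -26436/4747; 161946/23735 -26436/4747 68858/23735]
step 1: x̄ = F·x = [53224/4747, 22249/4747, -40599/4747]
step 1: P̄ = F·P·Fᵀ + Q = [3884747/23735 593698/23735 -2069272/23735; 593698/23735 349637/23735 -395738/23735; -2069272/23735 -395738/23735 1195117/23735]
step 1: y = z − H·x̄ = [73190/4747, -205786/4747]
step 1: S = H·P̄·Hᵀ + R = [3594623/23735 -9967866/23735; -9967866/23735 32789747/23735]
step 1: K = P̄·Hᵀ·S⁻¹ = [-266580922/779794655 181181614/779794655; 348133477/779794655 160109726/779794655; 183040842/779794655 -90022729/779794655]
step 1: x' = x̄ + K·y = [-3221383312/779794655, 2081567387/779794655, 55465207/779794655]
step 1: P' = (I − K·H)·P̄ = [3647727163/779794655 -2879868808/779794655 1173353482/779794655; -2879868808/779794655 2571236218/779794655 -937484632/779794655; 1173353482/779794655 -937484632/779794655 651783158/779794655]

step 0: x' = [21162/4747, -13712/4747, 1725/4747], P' = [437577/23735 -71260/4747 161946/23735; -71260/4747 59870/4747 -26436/4747; 161946/23735 -26436/4747 68858/23735]
step 1: x' = [-3221383312/779794655, 2081567387/779794655, 55465207/779794655], P' = [3647727163/779794655 -2879868808/779794655 1173353482/779794655; -2879868808/779794655 2571236218/779794655 -937484632/779794655; 1173353482/779794655 -937484632/779794655 651783158/779794655]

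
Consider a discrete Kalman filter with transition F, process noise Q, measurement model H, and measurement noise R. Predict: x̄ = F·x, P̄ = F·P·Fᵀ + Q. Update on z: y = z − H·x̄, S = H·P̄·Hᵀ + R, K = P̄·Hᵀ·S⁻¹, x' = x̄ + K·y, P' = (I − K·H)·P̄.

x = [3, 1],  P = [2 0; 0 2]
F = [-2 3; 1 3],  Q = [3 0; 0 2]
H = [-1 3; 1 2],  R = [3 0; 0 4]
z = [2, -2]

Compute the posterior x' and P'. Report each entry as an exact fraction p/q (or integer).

x̄ = F·x = [-3, 6]
P̄ = F·P·Fᵀ + Q = [29 14; 14 22]
y = z − H·x̄ = [-19, -11]
S = H·P̄·Hᵀ + R = [146 117; 117 177]
K = P̄·Hᵀ·S⁻¹ = [-1456/4051 2267/4051; 806/4051 2384/12153]
x' = x̄ + K·y = [-9426/4051, 752/12153]
P' = (I − K·H)·P̄ = [7188/4051 940/4051; 940/4051 3358/12153]

x' = [-9426/4051, 752/12153]
P' = [7188/4051 940/4051; 940/4051 3358/12153]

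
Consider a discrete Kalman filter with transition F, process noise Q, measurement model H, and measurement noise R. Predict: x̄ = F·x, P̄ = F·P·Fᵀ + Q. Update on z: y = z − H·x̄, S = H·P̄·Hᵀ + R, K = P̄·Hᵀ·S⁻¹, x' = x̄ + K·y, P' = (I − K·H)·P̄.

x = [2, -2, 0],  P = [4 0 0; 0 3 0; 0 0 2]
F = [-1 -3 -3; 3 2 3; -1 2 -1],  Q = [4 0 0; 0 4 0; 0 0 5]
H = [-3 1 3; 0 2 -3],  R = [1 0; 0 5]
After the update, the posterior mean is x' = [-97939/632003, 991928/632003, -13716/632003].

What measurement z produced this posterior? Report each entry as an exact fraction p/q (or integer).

x̄ = F·x = [4, 2, -6]
P̄ = F·P·Fᵀ + Q = [53 -48 -8; -48 70 -6; -8 -6 23]
S = H·P̄·Hᵀ + R = [1151 131; 131 564]
K = P̄·Hᵀ·S⁻¹ = [-120852/632003 -52611/632003; 89846/632003 156182/632003; 59679/632003 -104628/632003]
x' − x̄ = [-2625951/632003, -272078/632003, 3778302/632003] = K·y
y = (KᵀK)⁻¹·Kᵀ·(x' − x̄) = [30, -19]
z = y + H·x̄ = [30, -19] + [-28, 22] = [2, 3]

z = [2, 3]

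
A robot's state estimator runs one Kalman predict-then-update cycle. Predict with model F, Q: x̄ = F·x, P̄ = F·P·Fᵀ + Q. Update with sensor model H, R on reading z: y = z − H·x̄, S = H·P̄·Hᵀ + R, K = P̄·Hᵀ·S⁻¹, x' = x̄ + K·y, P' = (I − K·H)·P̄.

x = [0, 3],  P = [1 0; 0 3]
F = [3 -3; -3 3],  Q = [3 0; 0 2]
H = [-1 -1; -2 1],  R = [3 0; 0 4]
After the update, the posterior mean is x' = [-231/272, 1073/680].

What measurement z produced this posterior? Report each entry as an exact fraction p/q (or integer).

x̄ = F·x = [-9, 9]
P̄ = F·P·Fᵀ + Q = [39 -36; -36 38]
S = H·P̄·Hᵀ + R = [8 4; 4 342]
K = P̄·Hᵀ·S⁻¹ = [-57/272 -45/136; -281/680 111/340]
x' − x̄ = [2217/272, -5047/680] = K·y
y = (KᵀK)⁻¹·Kᵀ·(x' − x̄) = [-1, -24]
z = y + H·x̄ = [-1, -24] + [0, 27] = [-1, 3]

z = [-1, 3]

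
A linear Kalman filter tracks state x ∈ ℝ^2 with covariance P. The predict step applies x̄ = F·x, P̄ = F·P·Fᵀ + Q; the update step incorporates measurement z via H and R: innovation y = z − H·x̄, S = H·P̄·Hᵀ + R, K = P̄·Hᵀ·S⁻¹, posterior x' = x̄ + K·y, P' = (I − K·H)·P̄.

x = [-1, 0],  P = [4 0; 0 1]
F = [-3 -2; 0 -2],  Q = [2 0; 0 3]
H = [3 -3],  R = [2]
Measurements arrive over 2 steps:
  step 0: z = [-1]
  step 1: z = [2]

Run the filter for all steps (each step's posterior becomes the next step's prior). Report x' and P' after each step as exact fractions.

step 0: x' = [-27/371, 90/371], P' = [2586/371 2510/371; 2510/371 2516/371]
step 1: x' = [97125/226903, -53811/226903], P' = [2223096/226903 2144944/226903; 2144944/226903 2117050/226903]

step 0: x̄ = F·x = [3, 0]
step 0: P̄ = F·P·Fᵀ + Q = [42 4; 4 7]
step 0: y = z − H·x̄ = [-10]
step 0: S = H·P̄·Hᵀ + R = [371]
step 0: K = P̄·Hᵀ·S⁻¹ = [114/371; -9/371]
step 0: x' = x̄ + K·y = [-27/371, 90/371]
step 0: P' = (I − K·H)·P̄ = [2586/371 2510/371; 2510/371 2516/371]
step 1: x̄ = F·x = [-99/371, -180/371]
step 1: P̄ = F·P·Fᵀ + Q = [64200/371 25124/371; 25124/371 11177/371]
step 1: y = z − H·x̄ = [499/371]
step 1: S = H·P̄·Hᵀ + R = [226903/371]
step 1: K = P̄·Hᵀ·S⁻¹ = [117228/226903; 41841/226903]
step 1: x' = x̄ + K·y = [97125/226903, -53811/226903]
step 1: P' = (I − K·H)·P̄ = [2223096/226903 2144944/226903; 2144944/226903 2117050/226903]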